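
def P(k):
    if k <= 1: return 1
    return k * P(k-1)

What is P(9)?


P(9)
= 9 * P(8)
= 9 * 8 * P(7)
= 9 * 8 * 7 * P(6)
= 9 * 8 * 7 * 6 * P(5)
= 9 * 8 * 7 * 6 * 5 * P(4)
= 9 * 8 * 7 * 6 * 5 * 4 * P(3)
= 9 * 8 * 7 * 6 * 5 * 4 * 3 * P(2)
= 9 * 8 * 7 * 6 * 5 * 4 * 3 * 2 * P(1)
= 9 * 8 * 7 * 6 * 5 * 4 * 3 * 2 * 1
= 362880

362880


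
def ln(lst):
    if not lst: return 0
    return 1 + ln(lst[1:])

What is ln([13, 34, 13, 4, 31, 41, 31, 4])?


ln([13, 34, 13, 4, 31, 41, 31, 4]) = 1 + ln([34, 13, 4, 31, 41, 31, 4])
ln([34, 13, 4, 31, 41, 31, 4]) = 1 + ln([13, 4, 31, 41, 31, 4])
ln([13, 4, 31, 41, 31, 4]) = 1 + ln([4, 31, 41, 31, 4])
ln([4, 31, 41, 31, 4]) = 1 + ln([31, 41, 31, 4])
ln([31, 41, 31, 4]) = 1 + ln([41, 31, 4])
ln([41, 31, 4]) = 1 + ln([31, 4])
ln([31, 4]) = 1 + ln([4])
ln([4]) = 1 + ln([])
ln([]) = 0  (base case)
Unwinding: 1 + 1 + 1 + 1 + 1 + 1 + 1 + 1 + 0 = 8

8


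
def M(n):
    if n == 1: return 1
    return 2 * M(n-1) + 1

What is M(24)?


M(24) = 2 * M(23) + 1
M(23) = 2 * M(22) + 1
M(22) = 2 * M(21) + 1
M(21) = 2 * M(20) + 1
M(20) = 2 * M(19) + 1
M(19) = 2 * M(18) + 1
M(18) = 2 * M(17) + 1
M(17) = 2 * M(16) + 1
M(16) = 2 * M(15) + 1
M(15) = 2 * M(14) + 1
M(14) = 2 * M(13) + 1
M(13) = 2 * M(12) + 1
M(12) = 2 * M(11) + 1
M(11) = 2 * M(10) + 1
M(10) = 2 * M(9) + 1
M(9) = 2 * M(8) + 1
M(8) = 2 * M(7) + 1
M(7) = 2 * M(6) + 1
M(6) = 2 * M(5) + 1
M(5) = 2 * M(4) + 1
M(4) = 2 * M(3) + 1
M(3) = 2 * M(2) + 1
M(2) = 2 * M(1) + 1
M(1) = 1  (base case)
M(2) = 2 * 1 + 1 = 3
M(3) = 2 * 3 + 1 = 7
M(4) = 2 * 7 + 1 = 15
M(5) = 2 * 15 + 1 = 31
M(6) = 2 * 31 + 1 = 63
M(7) = 2 * 63 + 1 = 127
M(8) = 2 * 127 + 1 = 255
M(9) = 2 * 255 + 1 = 511
M(10) = 2 * 511 + 1 = 1023
M(11) = 2 * 1023 + 1 = 2047
M(12) = 2 * 2047 + 1 = 4095
M(13) = 2 * 4095 + 1 = 8191
M(14) = 2 * 8191 + 1 = 16383
M(15) = 2 * 16383 + 1 = 32767
M(16) = 2 * 32767 + 1 = 65535
M(17) = 2 * 65535 + 1 = 131071
M(18) = 2 * 131071 + 1 = 262143
M(19) = 2 * 262143 + 1 = 524287
M(20) = 2 * 524287 + 1 = 1048575
M(21) = 2 * 1048575 + 1 = 2097151
M(22) = 2 * 2097151 + 1 = 4194303
M(23) = 2 * 4194303 + 1 = 8388607
M(24) = 2 * 8388607 + 1 = 16777215

16777215


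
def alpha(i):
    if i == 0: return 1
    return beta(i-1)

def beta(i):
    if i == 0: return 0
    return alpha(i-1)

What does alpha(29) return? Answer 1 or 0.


alpha(29) = beta(28)
beta(28) = alpha(27)
alpha(27) = beta(26)
beta(26) = alpha(25)
alpha(25) = beta(24)
beta(24) = alpha(23)
alpha(23) = beta(22)
beta(22) = alpha(21)
alpha(21) = beta(20)
beta(20) = alpha(19)
alpha(19) = beta(18)
beta(18) = alpha(17)
alpha(17) = beta(16)
beta(16) = alpha(15)
alpha(15) = beta(14)
beta(14) = alpha(13)
alpha(13) = beta(12)
beta(12) = alpha(11)
alpha(11) = beta(10)
beta(10) = alpha(9)
alpha(9) = beta(8)
beta(8) = alpha(7)
alpha(7) = beta(6)
beta(6) = alpha(5)
alpha(5) = beta(4)
beta(4) = alpha(3)
alpha(3) = beta(2)
beta(2) = alpha(1)
alpha(1) = beta(0)
beta(0) = 0  (base case)
Result: 0

0


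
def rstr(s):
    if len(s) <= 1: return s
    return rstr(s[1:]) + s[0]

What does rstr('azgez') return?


rstr('azgez') = rstr('zgez') + 'a'
rstr('zgez') = rstr('gez') + 'z'
rstr('gez') = rstr('ez') + 'g'
rstr('ez') = rstr('z') + 'e'
rstr('z') = 'z'  (base case)
Concatenating: 'z' + 'e' + 'g' + 'z' + 'a' = 'zegza'

zegza


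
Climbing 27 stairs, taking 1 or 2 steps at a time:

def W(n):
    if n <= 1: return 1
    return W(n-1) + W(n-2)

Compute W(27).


Building up from base cases:
W(0) = 1
W(1) = 1
W(2) = W(1) + W(0) = 1 + 1 = 2
W(3) = W(2) + W(1) = 2 + 1 = 3
W(4) = W(3) + W(2) = 3 + 2 = 5
W(5) = W(4) + W(3) = 5 + 3 = 8
W(6) = W(5) + W(4) = 8 + 5 = 13
W(7) = W(6) + W(5) = 13 + 8 = 21
W(8) = W(7) + W(6) = 21 + 13 = 34
W(9) = W(8) + W(7) = 34 + 21 = 55
W(10) = W(9) + W(8) = 55 + 34 = 89
W(11) = W(10) + W(9) = 89 + 55 = 144
W(12) = W(11) + W(10) = 144 + 89 = 233
W(13) = W(12) + W(11) = 233 + 144 = 377
W(14) = W(13) + W(12) = 377 + 233 = 610
W(15) = W(14) + W(13) = 610 + 377 = 987
W(16) = W(15) + W(14) = 987 + 610 = 1597
W(17) = W(16) + W(15) = 1597 + 987 = 2584
W(18) = W(17) + W(16) = 2584 + 1597 = 4181
W(19) = W(18) + W(17) = 4181 + 2584 = 6765
W(20) = W(19) + W(18) = 6765 + 4181 = 10946
W(21) = W(20) + W(19) = 10946 + 6765 = 17711
W(22) = W(21) + W(20) = 17711 + 10946 = 28657
W(23) = W(22) + W(21) = 28657 + 17711 = 46368
W(24) = W(23) + W(22) = 46368 + 28657 = 75025
W(25) = W(24) + W(23) = 75025 + 46368 = 121393
W(26) = W(25) + W(24) = 121393 + 75025 = 196418
W(27) = W(26) + W(25) = 196418 + 121393 = 317811

317811


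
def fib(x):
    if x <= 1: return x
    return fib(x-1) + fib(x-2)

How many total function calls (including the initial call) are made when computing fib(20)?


Let C(n) = total calls for fib(n)
C(0) = 1, C(1) = 1
C(2) = 1 + C(1) + C(0) = 1 + 1 + 1 = 3
C(3) = 1 + C(2) + C(1) = 1 + 3 + 1 = 5
C(4) = 1 + C(3) + C(2) = 1 + 5 + 3 = 9
C(5) = 1 + C(4) + C(3) = 1 + 9 + 5 = 15
C(6) = 1 + C(5) + C(4) = 1 + 15 + 9 = 25
C(7) = 1 + C(6) + C(5) = 1 + 25 + 15 = 41
C(8) = 1 + C(7) + C(6) = 1 + 41 + 25 = 67
C(9) = 1 + C(8) + C(7) = 1 + 67 + 41 = 109
C(10) = 1 + C(9) + C(8) = 1 + 109 + 67 = 177
C(11) = 1 + C(10) + C(9) = 1 + 177 + 109 = 287
C(12) = 1 + C(11) + C(10) = 1 + 287 + 177 = 465
C(13) = 1 + C(12) + C(11) = 1 + 465 + 287 = 753
C(14) = 1 + C(13) + C(12) = 1 + 753 + 465 = 1219
C(15) = 1 + C(14) + C(13) = 1 + 1219 + 753 = 1973
C(16) = 1 + C(15) + C(14) = 1 + 1973 + 1219 = 3193
C(17) = 1 + C(16) + C(15) = 1 + 3193 + 1973 = 5167
C(18) = 1 + C(17) + C(16) = 1 + 5167 + 3193 = 8361
C(19) = 1 + C(18) + C(17) = 1 + 8361 + 5167 = 13529
C(20) = 1 + C(19) + C(18) = 1 + 13529 + 8361 = 21891

21891


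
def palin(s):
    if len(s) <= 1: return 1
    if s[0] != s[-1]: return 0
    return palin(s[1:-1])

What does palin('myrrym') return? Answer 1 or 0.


palin('myrrym'): s[0]='m' == s[-1]='m' -> check palin('yrry')
palin('yrry'): s[0]='y' == s[-1]='y' -> check palin('rr')
palin('rr'): s[0]='r' == s[-1]='r' -> check palin('')
palin(''): len <= 1 -> return 1  (base case)
Result: 1 (palindrome)

1


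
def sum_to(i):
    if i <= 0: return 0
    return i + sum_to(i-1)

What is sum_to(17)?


sum_to(17)
= 17 + 16 + 15 + 14 + 13 + 12 + 11 + 10 + 9 + 8 + 7 + 6 + 5 + 4 + 3 + 2 + 1 + sum_to(0)
= 17 + 16 + 15 + 14 + 13 + 12 + 11 + 10 + 9 + 8 + 7 + 6 + 5 + 4 + 3 + 2 + 1 + 0
= 153

153


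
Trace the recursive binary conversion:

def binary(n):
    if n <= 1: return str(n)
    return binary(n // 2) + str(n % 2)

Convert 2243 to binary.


binary(2243) = binary(1121) + '1'
binary(1121) = binary(560) + '1'
binary(560) = binary(280) + '0'
binary(280) = binary(140) + '0'
binary(140) = binary(70) + '0'
binary(70) = binary(35) + '0'
binary(35) = binary(17) + '1'
binary(17) = binary(8) + '1'
binary(8) = binary(4) + '0'
binary(4) = binary(2) + '0'
binary(2) = binary(1) + '0'
binary(1) = '1'  (base case)
Concatenating: '1' + '0' + '0' + '0' + '1' + '1' + '0' + '0' + '0' + '0' + '1' + '1' = '100011000011'

100011000011


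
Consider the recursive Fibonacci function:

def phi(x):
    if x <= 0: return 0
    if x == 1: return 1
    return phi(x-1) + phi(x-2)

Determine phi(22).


Computing phi(22) bottom-up:
phi(0) = 0
phi(1) = 1
phi(2) = phi(1) + phi(0) = 1 + 0 = 1
phi(3) = phi(2) + phi(1) = 1 + 1 = 2
phi(4) = phi(3) + phi(2) = 2 + 1 = 3
phi(5) = phi(4) + phi(3) = 3 + 2 = 5
phi(6) = phi(5) + phi(4) = 5 + 3 = 8
phi(7) = phi(6) + phi(5) = 8 + 5 = 13
phi(8) = phi(7) + phi(6) = 13 + 8 = 21
phi(9) = phi(8) + phi(7) = 21 + 13 = 34
phi(10) = phi(9) + phi(8) = 34 + 21 = 55
phi(11) = phi(10) + phi(9) = 55 + 34 = 89
phi(12) = phi(11) + phi(10) = 89 + 55 = 144
phi(13) = phi(12) + phi(11) = 144 + 89 = 233
phi(14) = phi(13) + phi(12) = 233 + 144 = 377
phi(15) = phi(14) + phi(13) = 377 + 233 = 610
phi(16) = phi(15) + phi(14) = 610 + 377 = 987
phi(17) = phi(16) + phi(15) = 987 + 610 = 1597
phi(18) = phi(17) + phi(16) = 1597 + 987 = 2584
phi(19) = phi(18) + phi(17) = 2584 + 1597 = 4181
phi(20) = phi(19) + phi(18) = 4181 + 2584 = 6765
phi(21) = phi(20) + phi(19) = 6765 + 4181 = 10946
phi(22) = phi(21) + phi(20) = 10946 + 6765 = 17711

17711


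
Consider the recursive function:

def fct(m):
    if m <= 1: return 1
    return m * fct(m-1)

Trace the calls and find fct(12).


fct(12)
= 12 * fct(11)
= 12 * 11 * fct(10)
= 12 * 11 * 10 * fct(9)
= 12 * 11 * 10 * 9 * fct(8)
= 12 * 11 * 10 * 9 * 8 * fct(7)
= 12 * 11 * 10 * 9 * 8 * 7 * fct(6)
= 12 * 11 * 10 * 9 * 8 * 7 * 6 * fct(5)
= 12 * 11 * 10 * 9 * 8 * 7 * 6 * 5 * fct(4)
= 12 * 11 * 10 * 9 * 8 * 7 * 6 * 5 * 4 * fct(3)
= 12 * 11 * 10 * 9 * 8 * 7 * 6 * 5 * 4 * 3 * fct(2)
= 12 * 11 * 10 * 9 * 8 * 7 * 6 * 5 * 4 * 3 * 2 * fct(1)
= 12 * 11 * 10 * 9 * 8 * 7 * 6 * 5 * 4 * 3 * 2 * 1
= 479001600

479001600


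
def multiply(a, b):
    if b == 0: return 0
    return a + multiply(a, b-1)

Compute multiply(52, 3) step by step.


multiply(52, 3) = 52 + multiply(52, 2)
multiply(52, 2) = 52 + multiply(52, 1)
multiply(52, 1) = 52 + multiply(52, 0)
multiply(52, 0) = 0  (base case)
Total: 52 + 52 + 52 + 0 = 156

156


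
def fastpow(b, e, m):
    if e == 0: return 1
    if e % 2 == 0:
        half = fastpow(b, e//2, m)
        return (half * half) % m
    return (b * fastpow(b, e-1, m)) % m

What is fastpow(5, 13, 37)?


fastpow(5, 13, 37): e is odd, compute fastpow(5, 12, 37)
  fastpow(5, 12, 37): e is even, compute fastpow(5, 6, 37)
    fastpow(5, 6, 37): e is even, compute fastpow(5, 3, 37)
      fastpow(5, 3, 37): e is odd, compute fastpow(5, 2, 37)
        fastpow(5, 2, 37): e is even, compute fastpow(5, 1, 37)
          fastpow(5, 1, 37): e is odd, compute fastpow(5, 0, 37)
          fastpow(5, 0, 37) = 1
          (5 * 1) % 37 = 5
        half=5, (5*5) % 37 = 25
      (5 * 25) % 37 = 14
    half=14, (14*14) % 37 = 11
  half=11, (11*11) % 37 = 10
(5 * 10) % 37 = 13

13


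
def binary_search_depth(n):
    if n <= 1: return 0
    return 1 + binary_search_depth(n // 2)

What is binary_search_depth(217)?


217 / 2 = 108
108 / 2 = 54
54 / 2 = 27
27 / 2 = 13
13 / 2 = 6
6 / 2 = 3
3 / 2 = 1
Reached 1 after 7 halvings

7


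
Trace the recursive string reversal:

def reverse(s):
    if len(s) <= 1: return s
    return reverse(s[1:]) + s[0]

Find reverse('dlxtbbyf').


reverse('dlxtbbyf') = reverse('lxtbbyf') + 'd'
reverse('lxtbbyf') = reverse('xtbbyf') + 'l'
reverse('xtbbyf') = reverse('tbbyf') + 'x'
reverse('tbbyf') = reverse('bbyf') + 't'
reverse('bbyf') = reverse('byf') + 'b'
reverse('byf') = reverse('yf') + 'b'
reverse('yf') = reverse('f') + 'y'
reverse('f') = 'f'  (base case)
Concatenating: 'f' + 'y' + 'b' + 'b' + 't' + 'x' + 'l' + 'd' = 'fybbtxld'

fybbtxld


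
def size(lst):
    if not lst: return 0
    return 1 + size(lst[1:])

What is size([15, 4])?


size([15, 4]) = 1 + size([4])
size([4]) = 1 + size([])
size([]) = 0  (base case)
Unwinding: 1 + 1 + 0 = 2

2


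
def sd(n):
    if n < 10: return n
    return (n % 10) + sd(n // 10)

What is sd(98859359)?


sd(98859359) = 9 + sd(9885935)
sd(9885935) = 5 + sd(988593)
sd(988593) = 3 + sd(98859)
sd(98859) = 9 + sd(9885)
sd(9885) = 5 + sd(988)
sd(988) = 8 + sd(98)
sd(98) = 8 + sd(9)
sd(9) = 9  (base case)
Total: 9 + 5 + 3 + 9 + 5 + 8 + 8 + 9 = 56

56


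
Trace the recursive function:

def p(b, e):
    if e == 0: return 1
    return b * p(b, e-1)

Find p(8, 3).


p(8, 3)
= 8 * p(8, 2)
= 8 * 8 * p(8, 1)
= 8 * 8 * 8 * p(8, 0)
= 8 * 8 * 8 * 1
= 512

512


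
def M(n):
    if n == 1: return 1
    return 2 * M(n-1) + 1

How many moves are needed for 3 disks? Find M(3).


M(3) = 2 * M(2) + 1
M(2) = 2 * M(1) + 1
M(1) = 1  (base case)
M(2) = 2 * 1 + 1 = 3
M(3) = 2 * 3 + 1 = 7

7


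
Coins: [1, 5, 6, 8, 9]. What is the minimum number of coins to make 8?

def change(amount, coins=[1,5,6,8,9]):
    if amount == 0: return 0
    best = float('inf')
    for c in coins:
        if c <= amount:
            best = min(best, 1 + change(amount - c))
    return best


Building up with DP:
change(0) = 0
change(1) = min(1+change(0)=1+0=1) = 1
change(2) = min(1+change(1)=1+1=2) = 2
change(3) = min(1+change(2)=1+2=3) = 3
change(4) = min(1+change(3)=1+3=4) = 4
change(5) = min(1+change(4)=1+4=5, 1+change(0)=1+0=1) = 1
change(6) = min(1+change(5)=1+1=2, 1+change(1)=1+1=2, 1+change(0)=1+0=1) = 1
change(7) = min(1+change(6)=1+1=2, 1+change(2)=1+2=3, 1+change(1)=1+1=2) = 2
change(8) = min(1+change(7)=1+2=3, 1+change(3)=1+3=4, 1+change(2)=1+2=3, 1+change(0)=1+0=1) = 1

1


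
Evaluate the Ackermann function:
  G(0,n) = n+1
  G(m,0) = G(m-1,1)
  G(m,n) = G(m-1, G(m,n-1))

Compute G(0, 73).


G(0, 73) = 74
Result: G(0, 73) = 74

74


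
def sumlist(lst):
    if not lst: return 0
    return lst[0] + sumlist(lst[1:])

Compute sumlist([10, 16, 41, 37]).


sumlist([10, 16, 41, 37]) = 10 + sumlist([16, 41, 37])
sumlist([16, 41, 37]) = 16 + sumlist([41, 37])
sumlist([41, 37]) = 41 + sumlist([37])
sumlist([37]) = 37 + sumlist([])
sumlist([]) = 0  (base case)
Total: 10 + 16 + 41 + 37 + 0 = 104

104


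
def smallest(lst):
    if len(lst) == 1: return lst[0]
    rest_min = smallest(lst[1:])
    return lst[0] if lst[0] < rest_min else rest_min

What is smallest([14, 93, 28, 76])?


smallest([14, 93, 28, 76]): compare 14 with smallest([93, 28, 76])
smallest([93, 28, 76]): compare 93 with smallest([28, 76])
smallest([28, 76]): compare 28 with smallest([76])
smallest([76]) = 76  (base case)
Compare 28 with 76 -> 28
Compare 93 with 28 -> 28
Compare 14 with 28 -> 14

14


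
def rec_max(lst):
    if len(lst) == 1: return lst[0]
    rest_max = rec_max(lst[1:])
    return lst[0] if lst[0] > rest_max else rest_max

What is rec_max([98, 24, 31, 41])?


rec_max([98, 24, 31, 41]): compare 98 with rec_max([24, 31, 41])
rec_max([24, 31, 41]): compare 24 with rec_max([31, 41])
rec_max([31, 41]): compare 31 with rec_max([41])
rec_max([41]) = 41  (base case)
Compare 31 with 41 -> 41
Compare 24 with 41 -> 41
Compare 98 with 41 -> 98

98


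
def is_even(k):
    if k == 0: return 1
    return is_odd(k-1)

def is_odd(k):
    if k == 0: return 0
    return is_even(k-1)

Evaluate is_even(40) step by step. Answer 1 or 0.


is_even(40) = is_odd(39)
is_odd(39) = is_even(38)
is_even(38) = is_odd(37)
is_odd(37) = is_even(36)
is_even(36) = is_odd(35)
is_odd(35) = is_even(34)
is_even(34) = is_odd(33)
is_odd(33) = is_even(32)
is_even(32) = is_odd(31)
is_odd(31) = is_even(30)
is_even(30) = is_odd(29)
is_odd(29) = is_even(28)
is_even(28) = is_odd(27)
is_odd(27) = is_even(26)
is_even(26) = is_odd(25)
is_odd(25) = is_even(24)
is_even(24) = is_odd(23)
is_odd(23) = is_even(22)
is_even(22) = is_odd(21)
is_odd(21) = is_even(20)
is_even(20) = is_odd(19)
is_odd(19) = is_even(18)
is_even(18) = is_odd(17)
is_odd(17) = is_even(16)
is_even(16) = is_odd(15)
is_odd(15) = is_even(14)
is_even(14) = is_odd(13)
is_odd(13) = is_even(12)
is_even(12) = is_odd(11)
is_odd(11) = is_even(10)
is_even(10) = is_odd(9)
is_odd(9) = is_even(8)
is_even(8) = is_odd(7)
is_odd(7) = is_even(6)
is_even(6) = is_odd(5)
is_odd(5) = is_even(4)
is_even(4) = is_odd(3)
is_odd(3) = is_even(2)
is_even(2) = is_odd(1)
is_odd(1) = is_even(0)
is_even(0) = 1  (base case)
Result: 1

1


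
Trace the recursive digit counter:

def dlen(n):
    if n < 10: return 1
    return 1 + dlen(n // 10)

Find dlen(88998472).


dlen(88998472) = 1 + dlen(8899847)
dlen(8899847) = 1 + dlen(889984)
dlen(889984) = 1 + dlen(88998)
dlen(88998) = 1 + dlen(8899)
dlen(8899) = 1 + dlen(889)
dlen(889) = 1 + dlen(88)
dlen(88) = 1 + dlen(8)
dlen(8) = 1  (base case: 8 < 10)
Unwinding: 1 + 1 + 1 + 1 + 1 + 1 + 1 + 1 = 8

8


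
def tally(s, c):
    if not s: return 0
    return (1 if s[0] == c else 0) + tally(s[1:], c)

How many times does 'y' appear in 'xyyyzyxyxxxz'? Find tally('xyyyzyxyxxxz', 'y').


s[0]='x' != 'y' -> 0
s[0]='y' == 'y' -> 1
s[0]='y' == 'y' -> 1
s[0]='y' == 'y' -> 1
s[0]='z' != 'y' -> 0
s[0]='y' == 'y' -> 1
s[0]='x' != 'y' -> 0
s[0]='y' == 'y' -> 1
s[0]='x' != 'y' -> 0
s[0]='x' != 'y' -> 0
s[0]='x' != 'y' -> 0
s[0]='z' != 'y' -> 0
Sum: 0 + 1 + 1 + 1 + 0 + 1 + 0 + 1 + 0 + 0 + 0 + 0 = 5

5


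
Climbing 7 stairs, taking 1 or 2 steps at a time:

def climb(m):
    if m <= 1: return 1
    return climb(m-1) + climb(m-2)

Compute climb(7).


Building up from base cases:
climb(0) = 1
climb(1) = 1
climb(2) = climb(1) + climb(0) = 1 + 1 = 2
climb(3) = climb(2) + climb(1) = 2 + 1 = 3
climb(4) = climb(3) + climb(2) = 3 + 2 = 5
climb(5) = climb(4) + climb(3) = 5 + 3 = 8
climb(6) = climb(5) + climb(4) = 8 + 5 = 13
climb(7) = climb(6) + climb(5) = 13 + 8 = 21

21


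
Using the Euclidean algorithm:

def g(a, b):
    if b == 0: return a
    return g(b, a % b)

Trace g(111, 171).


g(111, 171) = g(171, 111)
g(171, 111) = g(111, 60)
g(111, 60) = g(60, 51)
g(60, 51) = g(51, 9)
g(51, 9) = g(9, 6)
g(9, 6) = g(6, 3)
g(6, 3) = g(3, 0)
g(3, 0) = 3  (base case)

3


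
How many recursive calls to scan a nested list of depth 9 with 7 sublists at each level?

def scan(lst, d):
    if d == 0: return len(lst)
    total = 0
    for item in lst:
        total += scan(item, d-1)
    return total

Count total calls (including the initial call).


At depth 0 (root): 1 call
At depth 1: each of 1 parents calls scan on 7 children = 7 calls
At depth 2: each of 7 parents calls scan on 7 children = 49 calls
At depth 3: each of 49 parents calls scan on 7 children = 343 calls
At depth 4: each of 343 parents calls scan on 7 children = 2401 calls
At depth 5: each of 2401 parents calls scan on 7 children = 16807 calls
At depth 6: each of 16807 parents calls scan on 7 children = 117649 calls
At depth 7: each of 117649 parents calls scan on 7 children = 823543 calls
At depth 8: each of 823543 parents calls scan on 7 children = 5764801 calls
At depth 9: each of 5764801 parents calls scan on 7 children = 40353607 calls
Total: 1 + 7 + 49 + 343 + 2401 + 16807 + 117649 + 823543 + 5764801 + 40353607 = 47079208

47079208


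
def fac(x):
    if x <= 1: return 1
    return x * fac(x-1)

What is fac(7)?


fac(7)
= 7 * fac(6)
= 7 * 6 * fac(5)
= 7 * 6 * 5 * fac(4)
= 7 * 6 * 5 * 4 * fac(3)
= 7 * 6 * 5 * 4 * 3 * fac(2)
= 7 * 6 * 5 * 4 * 3 * 2 * fac(1)
= 7 * 6 * 5 * 4 * 3 * 2 * 1
= 5040

5040


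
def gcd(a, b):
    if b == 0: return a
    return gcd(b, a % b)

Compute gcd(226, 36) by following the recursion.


gcd(226, 36) = gcd(36, 10)
gcd(36, 10) = gcd(10, 6)
gcd(10, 6) = gcd(6, 4)
gcd(6, 4) = gcd(4, 2)
gcd(4, 2) = gcd(2, 0)
gcd(2, 0) = 2  (base case)

2


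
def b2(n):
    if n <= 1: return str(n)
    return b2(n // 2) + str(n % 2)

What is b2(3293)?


b2(3293) = b2(1646) + '1'
b2(1646) = b2(823) + '0'
b2(823) = b2(411) + '1'
b2(411) = b2(205) + '1'
b2(205) = b2(102) + '1'
b2(102) = b2(51) + '0'
b2(51) = b2(25) + '1'
b2(25) = b2(12) + '1'
b2(12) = b2(6) + '0'
b2(6) = b2(3) + '0'
b2(3) = b2(1) + '1'
b2(1) = '1'  (base case)
Concatenating: '1' + '1' + '0' + '0' + '1' + '1' + '0' + '1' + '1' + '1' + '0' + '1' = '110011011101'

110011011101


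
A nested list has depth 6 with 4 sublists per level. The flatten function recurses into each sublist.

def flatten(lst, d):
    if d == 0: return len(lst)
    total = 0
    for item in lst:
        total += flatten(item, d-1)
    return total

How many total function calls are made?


At depth 0 (root): 1 call
At depth 1: each of 1 parents calls flatten on 4 children = 4 calls
At depth 2: each of 4 parents calls flatten on 4 children = 16 calls
At depth 3: each of 16 parents calls flatten on 4 children = 64 calls
At depth 4: each of 64 parents calls flatten on 4 children = 256 calls
At depth 5: each of 256 parents calls flatten on 4 children = 1024 calls
At depth 6: each of 1024 parents calls flatten on 4 children = 4096 calls
Total: 1 + 4 + 16 + 64 + 256 + 1024 + 4096 = 5461

5461


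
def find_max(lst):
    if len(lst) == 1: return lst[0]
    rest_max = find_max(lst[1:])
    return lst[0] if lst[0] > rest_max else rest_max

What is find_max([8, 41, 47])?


find_max([8, 41, 47]): compare 8 with find_max([41, 47])
find_max([41, 47]): compare 41 with find_max([47])
find_max([47]) = 47  (base case)
Compare 41 with 47 -> 47
Compare 8 with 47 -> 47

47


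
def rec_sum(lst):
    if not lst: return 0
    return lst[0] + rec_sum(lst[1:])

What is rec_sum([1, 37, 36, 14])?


rec_sum([1, 37, 36, 14]) = 1 + rec_sum([37, 36, 14])
rec_sum([37, 36, 14]) = 37 + rec_sum([36, 14])
rec_sum([36, 14]) = 36 + rec_sum([14])
rec_sum([14]) = 14 + rec_sum([])
rec_sum([]) = 0  (base case)
Total: 1 + 37 + 36 + 14 + 0 = 88

88


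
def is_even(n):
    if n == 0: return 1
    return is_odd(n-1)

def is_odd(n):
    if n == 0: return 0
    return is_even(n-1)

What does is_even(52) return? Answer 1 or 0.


is_even(52) = is_odd(51)
is_odd(51) = is_even(50)
is_even(50) = is_odd(49)
is_odd(49) = is_even(48)
is_even(48) = is_odd(47)
is_odd(47) = is_even(46)
is_even(46) = is_odd(45)
is_odd(45) = is_even(44)
is_even(44) = is_odd(43)
is_odd(43) = is_even(42)
is_even(42) = is_odd(41)
is_odd(41) = is_even(40)
is_even(40) = is_odd(39)
is_odd(39) = is_even(38)
is_even(38) = is_odd(37)
is_odd(37) = is_even(36)
is_even(36) = is_odd(35)
is_odd(35) = is_even(34)
is_even(34) = is_odd(33)
is_odd(33) = is_even(32)
is_even(32) = is_odd(31)
is_odd(31) = is_even(30)
is_even(30) = is_odd(29)
is_odd(29) = is_even(28)
is_even(28) = is_odd(27)
is_odd(27) = is_even(26)
is_even(26) = is_odd(25)
is_odd(25) = is_even(24)
is_even(24) = is_odd(23)
is_odd(23) = is_even(22)
is_even(22) = is_odd(21)
is_odd(21) = is_even(20)
is_even(20) = is_odd(19)
is_odd(19) = is_even(18)
is_even(18) = is_odd(17)
is_odd(17) = is_even(16)
is_even(16) = is_odd(15)
is_odd(15) = is_even(14)
is_even(14) = is_odd(13)
is_odd(13) = is_even(12)
is_even(12) = is_odd(11)
is_odd(11) = is_even(10)
is_even(10) = is_odd(9)
is_odd(9) = is_even(8)
is_even(8) = is_odd(7)
is_odd(7) = is_even(6)
is_even(6) = is_odd(5)
is_odd(5) = is_even(4)
is_even(4) = is_odd(3)
is_odd(3) = is_even(2)
is_even(2) = is_odd(1)
is_odd(1) = is_even(0)
is_even(0) = 1  (base case)
Result: 1

1


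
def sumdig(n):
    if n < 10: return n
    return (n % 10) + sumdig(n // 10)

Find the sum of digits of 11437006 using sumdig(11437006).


sumdig(11437006) = 6 + sumdig(1143700)
sumdig(1143700) = 0 + sumdig(114370)
sumdig(114370) = 0 + sumdig(11437)
sumdig(11437) = 7 + sumdig(1143)
sumdig(1143) = 3 + sumdig(114)
sumdig(114) = 4 + sumdig(11)
sumdig(11) = 1 + sumdig(1)
sumdig(1) = 1  (base case)
Total: 6 + 0 + 0 + 7 + 3 + 4 + 1 + 1 = 22

22


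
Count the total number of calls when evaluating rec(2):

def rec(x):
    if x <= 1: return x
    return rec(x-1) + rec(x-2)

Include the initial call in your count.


Let C(n) = total calls for rec(n)
C(0) = 1, C(1) = 1
C(2) = 1 + C(1) + C(0) = 1 + 1 + 1 = 3

3


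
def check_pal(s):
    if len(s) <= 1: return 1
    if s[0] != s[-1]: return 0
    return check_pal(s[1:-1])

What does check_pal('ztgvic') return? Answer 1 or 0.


check_pal('ztgvic'): s[0]='z' != s[-1]='c' -> return 0
Result: 0 (not a palindrome)

0


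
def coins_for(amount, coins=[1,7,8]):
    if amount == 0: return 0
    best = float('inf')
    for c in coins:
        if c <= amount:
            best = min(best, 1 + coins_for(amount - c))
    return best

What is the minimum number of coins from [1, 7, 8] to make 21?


Building up with DP:
coins_for(0) = 0
coins_for(1) = min(1+coins_for(0)=1+0=1) = 1
coins_for(2) = min(1+coins_for(1)=1+1=2) = 2
coins_for(3) = min(1+coins_for(2)=1+2=3) = 3
coins_for(4) = min(1+coins_for(3)=1+3=4) = 4
coins_for(5) = min(1+coins_for(4)=1+4=5) = 5
coins_for(6) = min(1+coins_for(5)=1+5=6) = 6
coins_for(7) = min(1+coins_for(6)=1+6=7, 1+coins_for(0)=1+0=1) = 1
coins_for(8) = min(1+coins_for(7)=1+1=2, 1+coins_for(1)=1+1=2, 1+coins_for(0)=1+0=1) = 1
coins_for(9) = min(1+coins_for(8)=1+1=2, 1+coins_for(2)=1+2=3, 1+coins_for(1)=1+1=2) = 2
coins_for(10) = min(1+coins_for(9)=1+2=3, 1+coins_for(3)=1+3=4, 1+coins_for(2)=1+2=3) = 3
coins_for(11) = min(1+coins_for(10)=1+3=4, 1+coins_for(4)=1+4=5, 1+coins_for(3)=1+3=4) = 4
coins_for(12) = min(1+coins_for(11)=1+4=5, 1+coins_for(5)=1+5=6, 1+coins_for(4)=1+4=5) = 5
coins_for(13) = min(1+coins_for(12)=1+5=6, 1+coins_for(6)=1+6=7, 1+coins_for(5)=1+5=6) = 6
coins_for(14) = min(1+coins_for(13)=1+6=7, 1+coins_for(7)=1+1=2, 1+coins_for(6)=1+6=7) = 2
coins_for(15) = min(1+coins_for(14)=1+2=3, 1+coins_for(8)=1+1=2, 1+coins_for(7)=1+1=2) = 2
coins_for(16) = min(1+coins_for(15)=1+2=3, 1+coins_for(9)=1+2=3, 1+coins_for(8)=1+1=2) = 2
coins_for(17) = min(1+coins_for(16)=1+2=3, 1+coins_for(10)=1+3=4, 1+coins_for(9)=1+2=3) = 3
coins_for(18) = min(1+coins_for(17)=1+3=4, 1+coins_for(11)=1+4=5, 1+coins_for(10)=1+3=4) = 4
coins_for(19) = min(1+coins_for(18)=1+4=5, 1+coins_for(12)=1+5=6, 1+coins_for(11)=1+4=5) = 5
coins_for(20) = min(1+coins_for(19)=1+5=6, 1+coins_for(13)=1+6=7, 1+coins_for(12)=1+5=6) = 6
coins_for(21) = min(1+coins_for(20)=1+6=7, 1+coins_for(14)=1+2=3, 1+coins_for(13)=1+6=7) = 3

3


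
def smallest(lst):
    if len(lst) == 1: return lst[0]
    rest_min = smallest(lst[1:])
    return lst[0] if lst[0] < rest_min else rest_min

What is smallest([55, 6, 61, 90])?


smallest([55, 6, 61, 90]): compare 55 with smallest([6, 61, 90])
smallest([6, 61, 90]): compare 6 with smallest([61, 90])
smallest([61, 90]): compare 61 with smallest([90])
smallest([90]) = 90  (base case)
Compare 61 with 90 -> 61
Compare 6 with 61 -> 6
Compare 55 with 6 -> 6

6


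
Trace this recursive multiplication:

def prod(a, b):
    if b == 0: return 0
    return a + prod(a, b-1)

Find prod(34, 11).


prod(34, 11) = 34 + prod(34, 10)
prod(34, 10) = 34 + prod(34, 9)
prod(34, 9) = 34 + prod(34, 8)
prod(34, 8) = 34 + prod(34, 7)
prod(34, 7) = 34 + prod(34, 6)
prod(34, 6) = 34 + prod(34, 5)
prod(34, 5) = 34 + prod(34, 4)
prod(34, 4) = 34 + prod(34, 3)
prod(34, 3) = 34 + prod(34, 2)
prod(34, 2) = 34 + prod(34, 1)
prod(34, 1) = 34 + prod(34, 0)
prod(34, 0) = 0  (base case)
Total: 34 + 34 + 34 + 34 + 34 + 34 + 34 + 34 + 34 + 34 + 34 + 0 = 374

374


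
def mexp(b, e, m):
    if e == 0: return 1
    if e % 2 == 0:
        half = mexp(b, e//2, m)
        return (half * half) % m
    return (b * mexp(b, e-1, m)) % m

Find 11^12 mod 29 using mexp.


mexp(11, 12, 29): e is even, compute mexp(11, 6, 29)
  mexp(11, 6, 29): e is even, compute mexp(11, 3, 29)
    mexp(11, 3, 29): e is odd, compute mexp(11, 2, 29)
      mexp(11, 2, 29): e is even, compute mexp(11, 1, 29)
        mexp(11, 1, 29): e is odd, compute mexp(11, 0, 29)
          mexp(11, 0, 29) = 1
        (11 * 1) % 29 = 11
      half=11, (11*11) % 29 = 5
    (11 * 5) % 29 = 26
  half=26, (26*26) % 29 = 9
half=9, (9*9) % 29 = 23

23


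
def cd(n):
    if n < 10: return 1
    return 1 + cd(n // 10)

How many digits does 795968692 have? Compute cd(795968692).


cd(795968692) = 1 + cd(79596869)
cd(79596869) = 1 + cd(7959686)
cd(7959686) = 1 + cd(795968)
cd(795968) = 1 + cd(79596)
cd(79596) = 1 + cd(7959)
cd(7959) = 1 + cd(795)
cd(795) = 1 + cd(79)
cd(79) = 1 + cd(7)
cd(7) = 1  (base case: 7 < 10)
Unwinding: 1 + 1 + 1 + 1 + 1 + 1 + 1 + 1 + 1 = 9

9


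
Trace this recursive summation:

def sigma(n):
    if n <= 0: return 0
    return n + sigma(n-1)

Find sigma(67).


sigma(67)
= 67 + 66 + 65 + 64 + 63 + 62 + 61 + 60 + 59 + 58 + 57 + 56 + 55 + 54 + 53 + 52 + 51 + 50 + 49 + 48 + 47 + 46 + 45 + 44 + 43 + 42 + 41 + 40 + 39 + 38 + 37 + 36 + 35 + 34 + 33 + 32 + 31 + 30 + 29 + 28 + 27 + 26 + 25 + 24 + 23 + 22 + 21 + 20 + 19 + 18 + 17 + 16 + 15 + 14 + 13 + 12 + 11 + 10 + 9 + 8 + 7 + 6 + 5 + 4 + 3 + 2 + 1 + sigma(0)
= 67 + 66 + 65 + 64 + 63 + 62 + 61 + 60 + 59 + 58 + 57 + 56 + 55 + 54 + 53 + 52 + 51 + 50 + 49 + 48 + 47 + 46 + 45 + 44 + 43 + 42 + 41 + 40 + 39 + 38 + 37 + 36 + 35 + 34 + 33 + 32 + 31 + 30 + 29 + 28 + 27 + 26 + 25 + 24 + 23 + 22 + 21 + 20 + 19 + 18 + 17 + 16 + 15 + 14 + 13 + 12 + 11 + 10 + 9 + 8 + 7 + 6 + 5 + 4 + 3 + 2 + 1 + 0
= 2278

2278


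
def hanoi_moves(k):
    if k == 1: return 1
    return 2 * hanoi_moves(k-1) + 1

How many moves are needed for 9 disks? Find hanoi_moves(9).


hanoi_moves(9) = 2 * hanoi_moves(8) + 1
hanoi_moves(8) = 2 * hanoi_moves(7) + 1
hanoi_moves(7) = 2 * hanoi_moves(6) + 1
hanoi_moves(6) = 2 * hanoi_moves(5) + 1
hanoi_moves(5) = 2 * hanoi_moves(4) + 1
hanoi_moves(4) = 2 * hanoi_moves(3) + 1
hanoi_moves(3) = 2 * hanoi_moves(2) + 1
hanoi_moves(2) = 2 * hanoi_moves(1) + 1
hanoi_moves(1) = 1  (base case)
hanoi_moves(2) = 2 * 1 + 1 = 3
hanoi_moves(3) = 2 * 3 + 1 = 7
hanoi_moves(4) = 2 * 7 + 1 = 15
hanoi_moves(5) = 2 * 15 + 1 = 31
hanoi_moves(6) = 2 * 31 + 1 = 63
hanoi_moves(7) = 2 * 63 + 1 = 127
hanoi_moves(8) = 2 * 127 + 1 = 255
hanoi_moves(9) = 2 * 255 + 1 = 511

511


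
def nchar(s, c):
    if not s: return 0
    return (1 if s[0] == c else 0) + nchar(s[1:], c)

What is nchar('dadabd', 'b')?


s[0]='d' != 'b' -> 0
s[0]='a' != 'b' -> 0
s[0]='d' != 'b' -> 0
s[0]='a' != 'b' -> 0
s[0]='b' == 'b' -> 1
s[0]='d' != 'b' -> 0
Sum: 0 + 0 + 0 + 0 + 1 + 0 = 1

1


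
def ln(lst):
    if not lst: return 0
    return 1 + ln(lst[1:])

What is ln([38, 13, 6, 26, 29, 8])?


ln([38, 13, 6, 26, 29, 8]) = 1 + ln([13, 6, 26, 29, 8])
ln([13, 6, 26, 29, 8]) = 1 + ln([6, 26, 29, 8])
ln([6, 26, 29, 8]) = 1 + ln([26, 29, 8])
ln([26, 29, 8]) = 1 + ln([29, 8])
ln([29, 8]) = 1 + ln([8])
ln([8]) = 1 + ln([])
ln([]) = 0  (base case)
Unwinding: 1 + 1 + 1 + 1 + 1 + 1 + 0 = 6

6


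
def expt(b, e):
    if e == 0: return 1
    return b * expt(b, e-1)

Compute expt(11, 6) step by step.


expt(11, 6)
= 11 * expt(11, 5)
= 11 * 11 * expt(11, 4)
= 11 * 11 * 11 * expt(11, 3)
= 11 * 11 * 11 * 11 * expt(11, 2)
= 11 * 11 * 11 * 11 * 11 * expt(11, 1)
= 11 * 11 * 11 * 11 * 11 * 11 * expt(11, 0)
= 11 * 11 * 11 * 11 * 11 * 11 * 1
= 1771561

1771561


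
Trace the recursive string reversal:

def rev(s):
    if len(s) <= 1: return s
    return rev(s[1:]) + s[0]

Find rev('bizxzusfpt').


rev('bizxzusfpt') = rev('izxzusfpt') + 'b'
rev('izxzusfpt') = rev('zxzusfpt') + 'i'
rev('zxzusfpt') = rev('xzusfpt') + 'z'
rev('xzusfpt') = rev('zusfpt') + 'x'
rev('zusfpt') = rev('usfpt') + 'z'
rev('usfpt') = rev('sfpt') + 'u'
rev('sfpt') = rev('fpt') + 's'
rev('fpt') = rev('pt') + 'f'
rev('pt') = rev('t') + 'p'
rev('t') = 't'  (base case)
Concatenating: 't' + 'p' + 'f' + 's' + 'u' + 'z' + 'x' + 'z' + 'i' + 'b' = 'tpfsuzxzib'

tpfsuzxzib


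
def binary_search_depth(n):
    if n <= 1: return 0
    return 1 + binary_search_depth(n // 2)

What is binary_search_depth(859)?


859 / 2 = 429
429 / 2 = 214
214 / 2 = 107
107 / 2 = 53
53 / 2 = 26
26 / 2 = 13
13 / 2 = 6
6 / 2 = 3
3 / 2 = 1
Reached 1 after 9 halvings

9


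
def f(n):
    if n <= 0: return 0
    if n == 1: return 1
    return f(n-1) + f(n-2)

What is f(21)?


Computing f(21) bottom-up:
f(0) = 0
f(1) = 1
f(2) = f(1) + f(0) = 1 + 0 = 1
f(3) = f(2) + f(1) = 1 + 1 = 2
f(4) = f(3) + f(2) = 2 + 1 = 3
f(5) = f(4) + f(3) = 3 + 2 = 5
f(6) = f(5) + f(4) = 5 + 3 = 8
f(7) = f(6) + f(5) = 8 + 5 = 13
f(8) = f(7) + f(6) = 13 + 8 = 21
f(9) = f(8) + f(7) = 21 + 13 = 34
f(10) = f(9) + f(8) = 34 + 21 = 55
f(11) = f(10) + f(9) = 55 + 34 = 89
f(12) = f(11) + f(10) = 89 + 55 = 144
f(13) = f(12) + f(11) = 144 + 89 = 233
f(14) = f(13) + f(12) = 233 + 144 = 377
f(15) = f(14) + f(13) = 377 + 233 = 610
f(16) = f(15) + f(14) = 610 + 377 = 987
f(17) = f(16) + f(15) = 987 + 610 = 1597
f(18) = f(17) + f(16) = 1597 + 987 = 2584
f(19) = f(18) + f(17) = 2584 + 1597 = 4181
f(20) = f(19) + f(18) = 4181 + 2584 = 6765
f(21) = f(20) + f(19) = 6765 + 4181 = 10946

10946


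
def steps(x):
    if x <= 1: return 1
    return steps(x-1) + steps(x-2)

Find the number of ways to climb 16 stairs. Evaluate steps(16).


Building up from base cases:
steps(0) = 1
steps(1) = 1
steps(2) = steps(1) + steps(0) = 1 + 1 = 2
steps(3) = steps(2) + steps(1) = 2 + 1 = 3
steps(4) = steps(3) + steps(2) = 3 + 2 = 5
steps(5) = steps(4) + steps(3) = 5 + 3 = 8
steps(6) = steps(5) + steps(4) = 8 + 5 = 13
steps(7) = steps(6) + steps(5) = 13 + 8 = 21
steps(8) = steps(7) + steps(6) = 21 + 13 = 34
steps(9) = steps(8) + steps(7) = 34 + 21 = 55
steps(10) = steps(9) + steps(8) = 55 + 34 = 89
steps(11) = steps(10) + steps(9) = 89 + 55 = 144
steps(12) = steps(11) + steps(10) = 144 + 89 = 233
steps(13) = steps(12) + steps(11) = 233 + 144 = 377
steps(14) = steps(13) + steps(12) = 377 + 233 = 610
steps(15) = steps(14) + steps(13) = 610 + 377 = 987
steps(16) = steps(15) + steps(14) = 987 + 610 = 1597

1597


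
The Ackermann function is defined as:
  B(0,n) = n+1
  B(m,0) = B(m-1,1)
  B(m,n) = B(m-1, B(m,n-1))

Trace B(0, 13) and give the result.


B(0, 13) = 14
Result: B(0, 13) = 14

14


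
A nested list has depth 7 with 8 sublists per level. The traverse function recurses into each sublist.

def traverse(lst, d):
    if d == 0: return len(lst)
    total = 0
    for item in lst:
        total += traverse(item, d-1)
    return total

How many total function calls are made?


At depth 0 (root): 1 call
At depth 1: each of 1 parents calls traverse on 8 children = 8 calls
At depth 2: each of 8 parents calls traverse on 8 children = 64 calls
At depth 3: each of 64 parents calls traverse on 8 children = 512 calls
At depth 4: each of 512 parents calls traverse on 8 children = 4096 calls
At depth 5: each of 4096 parents calls traverse on 8 children = 32768 calls
At depth 6: each of 32768 parents calls traverse on 8 children = 262144 calls
At depth 7: each of 262144 parents calls traverse on 8 children = 2097152 calls
Total: 1 + 8 + 64 + 512 + 4096 + 32768 + 262144 + 2097152 = 2396745

2396745


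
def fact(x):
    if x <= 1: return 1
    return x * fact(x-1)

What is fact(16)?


fact(16)
= 16 * fact(15)
= 16 * 15 * fact(14)
= 16 * 15 * 14 * fact(13)
= 16 * 15 * 14 * 13 * fact(12)
= 16 * 15 * 14 * 13 * 12 * fact(11)
= 16 * 15 * 14 * 13 * 12 * 11 * fact(10)
= 16 * 15 * 14 * 13 * 12 * 11 * 10 * fact(9)
= 16 * 15 * 14 * 13 * 12 * 11 * 10 * 9 * fact(8)
= 16 * 15 * 14 * 13 * 12 * 11 * 10 * 9 * 8 * fact(7)
= 16 * 15 * 14 * 13 * 12 * 11 * 10 * 9 * 8 * 7 * fact(6)
= 16 * 15 * 14 * 13 * 12 * 11 * 10 * 9 * 8 * 7 * 6 * fact(5)
= 16 * 15 * 14 * 13 * 12 * 11 * 10 * 9 * 8 * 7 * 6 * 5 * fact(4)
= 16 * 15 * 14 * 13 * 12 * 11 * 10 * 9 * 8 * 7 * 6 * 5 * 4 * fact(3)
= 16 * 15 * 14 * 13 * 12 * 11 * 10 * 9 * 8 * 7 * 6 * 5 * 4 * 3 * fact(2)
= 16 * 15 * 14 * 13 * 12 * 11 * 10 * 9 * 8 * 7 * 6 * 5 * 4 * 3 * 2 * fact(1)
= 16 * 15 * 14 * 13 * 12 * 11 * 10 * 9 * 8 * 7 * 6 * 5 * 4 * 3 * 2 * 1
= 20922789888000

20922789888000


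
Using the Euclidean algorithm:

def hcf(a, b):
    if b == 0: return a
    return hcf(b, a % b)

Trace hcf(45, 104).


hcf(45, 104) = hcf(104, 45)
hcf(104, 45) = hcf(45, 14)
hcf(45, 14) = hcf(14, 3)
hcf(14, 3) = hcf(3, 2)
hcf(3, 2) = hcf(2, 1)
hcf(2, 1) = hcf(1, 0)
hcf(1, 0) = 1  (base case)

1


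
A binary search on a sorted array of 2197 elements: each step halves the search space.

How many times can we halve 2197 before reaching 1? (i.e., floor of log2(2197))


2197 / 2 = 1098
1098 / 2 = 549
549 / 2 = 274
274 / 2 = 137
137 / 2 = 68
68 / 2 = 34
34 / 2 = 17
17 / 2 = 8
8 / 2 = 4
4 / 2 = 2
2 / 2 = 1
Reached 1 after 11 halvings

11


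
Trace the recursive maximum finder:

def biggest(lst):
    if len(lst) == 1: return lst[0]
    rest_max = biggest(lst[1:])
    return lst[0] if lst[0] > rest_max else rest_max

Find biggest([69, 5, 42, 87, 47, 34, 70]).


biggest([69, 5, 42, 87, 47, 34, 70]): compare 69 with biggest([5, 42, 87, 47, 34, 70])
biggest([5, 42, 87, 47, 34, 70]): compare 5 with biggest([42, 87, 47, 34, 70])
biggest([42, 87, 47, 34, 70]): compare 42 with biggest([87, 47, 34, 70])
biggest([87, 47, 34, 70]): compare 87 with biggest([47, 34, 70])
biggest([47, 34, 70]): compare 47 with biggest([34, 70])
biggest([34, 70]): compare 34 with biggest([70])
biggest([70]) = 70  (base case)
Compare 34 with 70 -> 70
Compare 47 with 70 -> 70
Compare 87 with 70 -> 87
Compare 42 with 87 -> 87
Compare 5 with 87 -> 87
Compare 69 with 87 -> 87

87


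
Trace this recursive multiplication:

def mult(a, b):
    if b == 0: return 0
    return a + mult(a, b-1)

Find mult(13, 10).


mult(13, 10) = 13 + mult(13, 9)
mult(13, 9) = 13 + mult(13, 8)
mult(13, 8) = 13 + mult(13, 7)
mult(13, 7) = 13 + mult(13, 6)
mult(13, 6) = 13 + mult(13, 5)
mult(13, 5) = 13 + mult(13, 4)
mult(13, 4) = 13 + mult(13, 3)
mult(13, 3) = 13 + mult(13, 2)
mult(13, 2) = 13 + mult(13, 1)
mult(13, 1) = 13 + mult(13, 0)
mult(13, 0) = 0  (base case)
Total: 13 + 13 + 13 + 13 + 13 + 13 + 13 + 13 + 13 + 13 + 0 = 130

130


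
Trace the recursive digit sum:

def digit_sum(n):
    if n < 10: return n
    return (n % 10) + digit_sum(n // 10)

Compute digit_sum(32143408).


digit_sum(32143408) = 8 + digit_sum(3214340)
digit_sum(3214340) = 0 + digit_sum(321434)
digit_sum(321434) = 4 + digit_sum(32143)
digit_sum(32143) = 3 + digit_sum(3214)
digit_sum(3214) = 4 + digit_sum(321)
digit_sum(321) = 1 + digit_sum(32)
digit_sum(32) = 2 + digit_sum(3)
digit_sum(3) = 3  (base case)
Total: 8 + 0 + 4 + 3 + 4 + 1 + 2 + 3 = 25

25


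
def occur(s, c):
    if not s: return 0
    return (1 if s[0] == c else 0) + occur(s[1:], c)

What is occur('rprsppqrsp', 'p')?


s[0]='r' != 'p' -> 0
s[0]='p' == 'p' -> 1
s[0]='r' != 'p' -> 0
s[0]='s' != 'p' -> 0
s[0]='p' == 'p' -> 1
s[0]='p' == 'p' -> 1
s[0]='q' != 'p' -> 0
s[0]='r' != 'p' -> 0
s[0]='s' != 'p' -> 0
s[0]='p' == 'p' -> 1
Sum: 0 + 1 + 0 + 0 + 1 + 1 + 0 + 0 + 0 + 1 = 4

4


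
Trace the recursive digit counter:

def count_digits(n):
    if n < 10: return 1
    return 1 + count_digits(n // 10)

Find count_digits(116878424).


count_digits(116878424) = 1 + count_digits(11687842)
count_digits(11687842) = 1 + count_digits(1168784)
count_digits(1168784) = 1 + count_digits(116878)
count_digits(116878) = 1 + count_digits(11687)
count_digits(11687) = 1 + count_digits(1168)
count_digits(1168) = 1 + count_digits(116)
count_digits(116) = 1 + count_digits(11)
count_digits(11) = 1 + count_digits(1)
count_digits(1) = 1  (base case: 1 < 10)
Unwinding: 1 + 1 + 1 + 1 + 1 + 1 + 1 + 1 + 1 = 9

9


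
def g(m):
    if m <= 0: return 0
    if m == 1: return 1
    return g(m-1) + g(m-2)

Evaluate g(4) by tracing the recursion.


Computing g(4) bottom-up:
g(0) = 0
g(1) = 1
g(2) = g(1) + g(0) = 1 + 0 = 1
g(3) = g(2) + g(1) = 1 + 1 = 2
g(4) = g(3) + g(2) = 2 + 1 = 3

3


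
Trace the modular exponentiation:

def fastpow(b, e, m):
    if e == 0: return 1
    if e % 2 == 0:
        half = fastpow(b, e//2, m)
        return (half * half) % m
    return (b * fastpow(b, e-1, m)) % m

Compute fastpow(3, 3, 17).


fastpow(3, 3, 17): e is odd, compute fastpow(3, 2, 17)
  fastpow(3, 2, 17): e is even, compute fastpow(3, 1, 17)
    fastpow(3, 1, 17): e is odd, compute fastpow(3, 0, 17)
      fastpow(3, 0, 17) = 1
    (3 * 1) % 17 = 3
  half=3, (3*3) % 17 = 9
(3 * 9) % 17 = 10

10


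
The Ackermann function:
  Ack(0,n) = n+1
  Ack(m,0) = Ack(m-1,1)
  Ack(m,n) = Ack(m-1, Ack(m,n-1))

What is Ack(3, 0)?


Ack(3, 0) = Ack(2, 1)
  Ack(2, 1) = Ack(1, Ack(2, 0))
    Ack(2, 0) = Ack(1, 1)
      Ack(1, 1) = Ack(0, Ack(1, 0))
        Ack(1, 0) = Ack(0, 1)
          Ack(0, 1) = 2
        = Ack(0, 2)
        Ack(0, 2) = 3
    = Ack(1, 3)
    Ack(1, 3) = Ack(0, Ack(1, 2))
      Ack(1, 2) = Ack(0, Ack(1, 1))
        Ack(1, 1) = Ack(0, Ack(1, 0))
          Ack(1, 0) = Ack(0, 1)
          Ack(0, 1) = 2
          = Ack(0, 2)
          Ack(0, 2) = 3
        = Ack(0, 3)
        Ack(0, 3) = 4
      = Ack(0, 4)
      Ack(0, 4) = 5
Result: Ack(3, 0) = 5

5


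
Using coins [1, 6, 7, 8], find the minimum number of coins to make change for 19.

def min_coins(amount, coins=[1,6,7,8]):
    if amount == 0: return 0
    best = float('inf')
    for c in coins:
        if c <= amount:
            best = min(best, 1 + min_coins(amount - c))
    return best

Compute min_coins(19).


Building up with DP:
min_coins(0) = 0
min_coins(1) = min(1+min_coins(0)=1+0=1) = 1
min_coins(2) = min(1+min_coins(1)=1+1=2) = 2
min_coins(3) = min(1+min_coins(2)=1+2=3) = 3
min_coins(4) = min(1+min_coins(3)=1+3=4) = 4
min_coins(5) = min(1+min_coins(4)=1+4=5) = 5
min_coins(6) = min(1+min_coins(5)=1+5=6, 1+min_coins(0)=1+0=1) = 1
min_coins(7) = min(1+min_coins(6)=1+1=2, 1+min_coins(1)=1+1=2, 1+min_coins(0)=1+0=1) = 1
min_coins(8) = min(1+min_coins(7)=1+1=2, 1+min_coins(2)=1+2=3, 1+min_coins(1)=1+1=2, 1+min_coins(0)=1+0=1) = 1
min_coins(9) = min(1+min_coins(8)=1+1=2, 1+min_coins(3)=1+3=4, 1+min_coins(2)=1+2=3, 1+min_coins(1)=1+1=2) = 2
min_coins(10) = min(1+min_coins(9)=1+2=3, 1+min_coins(4)=1+4=5, 1+min_coins(3)=1+3=4, 1+min_coins(2)=1+2=3) = 3
min_coins(11) = min(1+min_coins(10)=1+3=4, 1+min_coins(5)=1+5=6, 1+min_coins(4)=1+4=5, 1+min_coins(3)=1+3=4) = 4
min_coins(12) = min(1+min_coins(11)=1+4=5, 1+min_coins(6)=1+1=2, 1+min_coins(5)=1+5=6, 1+min_coins(4)=1+4=5) = 2
min_coins(13) = min(1+min_coins(12)=1+2=3, 1+min_coins(7)=1+1=2, 1+min_coins(6)=1+1=2, 1+min_coins(5)=1+5=6) = 2
min_coins(14) = min(1+min_coins(13)=1+2=3, 1+min_coins(8)=1+1=2, 1+min_coins(7)=1+1=2, 1+min_coins(6)=1+1=2) = 2
min_coins(15) = min(1+min_coins(14)=1+2=3, 1+min_coins(9)=1+2=3, 1+min_coins(8)=1+1=2, 1+min_coins(7)=1+1=2) = 2
min_coins(16) = min(1+min_coins(15)=1+2=3, 1+min_coins(10)=1+3=4, 1+min_coins(9)=1+2=3, 1+min_coins(8)=1+1=2) = 2
min_coins(17) = min(1+min_coins(16)=1+2=3, 1+min_coins(11)=1+4=5, 1+min_coins(10)=1+3=4, 1+min_coins(9)=1+2=3) = 3
min_coins(18) = min(1+min_coins(17)=1+3=4, 1+min_coins(12)=1+2=3, 1+min_coins(11)=1+4=5, 1+min_coins(10)=1+3=4) = 3
min_coins(19) = min(1+min_coins(18)=1+3=4, 1+min_coins(13)=1+2=3, 1+min_coins(12)=1+2=3, 1+min_coins(11)=1+4=5) = 3

3
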